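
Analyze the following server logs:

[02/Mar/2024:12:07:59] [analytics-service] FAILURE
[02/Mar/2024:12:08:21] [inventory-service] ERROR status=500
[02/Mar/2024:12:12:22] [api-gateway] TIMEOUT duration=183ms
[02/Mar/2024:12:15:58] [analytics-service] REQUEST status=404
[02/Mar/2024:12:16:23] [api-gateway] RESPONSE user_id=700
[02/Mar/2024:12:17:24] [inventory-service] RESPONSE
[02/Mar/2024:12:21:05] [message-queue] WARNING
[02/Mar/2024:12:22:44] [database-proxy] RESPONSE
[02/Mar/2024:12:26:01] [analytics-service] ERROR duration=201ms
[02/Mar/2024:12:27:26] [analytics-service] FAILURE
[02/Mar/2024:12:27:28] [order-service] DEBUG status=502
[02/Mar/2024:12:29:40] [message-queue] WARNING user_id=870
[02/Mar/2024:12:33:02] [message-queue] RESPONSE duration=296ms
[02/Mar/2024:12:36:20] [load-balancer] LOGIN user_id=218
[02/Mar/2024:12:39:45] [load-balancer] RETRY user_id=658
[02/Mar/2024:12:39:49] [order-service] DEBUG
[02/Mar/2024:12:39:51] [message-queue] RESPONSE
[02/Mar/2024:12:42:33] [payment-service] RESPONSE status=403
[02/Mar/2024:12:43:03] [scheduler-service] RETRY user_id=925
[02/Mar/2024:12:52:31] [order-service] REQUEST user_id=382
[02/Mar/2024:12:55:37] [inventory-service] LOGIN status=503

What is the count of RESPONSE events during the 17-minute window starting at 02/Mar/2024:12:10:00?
3

To count events in the time window:

1. Window boundaries: 02/Mar/2024:12:10:00 to 02/Mar/2024:12:27:00
2. Filter for RESPONSE events within this window
3. Count matching events: 3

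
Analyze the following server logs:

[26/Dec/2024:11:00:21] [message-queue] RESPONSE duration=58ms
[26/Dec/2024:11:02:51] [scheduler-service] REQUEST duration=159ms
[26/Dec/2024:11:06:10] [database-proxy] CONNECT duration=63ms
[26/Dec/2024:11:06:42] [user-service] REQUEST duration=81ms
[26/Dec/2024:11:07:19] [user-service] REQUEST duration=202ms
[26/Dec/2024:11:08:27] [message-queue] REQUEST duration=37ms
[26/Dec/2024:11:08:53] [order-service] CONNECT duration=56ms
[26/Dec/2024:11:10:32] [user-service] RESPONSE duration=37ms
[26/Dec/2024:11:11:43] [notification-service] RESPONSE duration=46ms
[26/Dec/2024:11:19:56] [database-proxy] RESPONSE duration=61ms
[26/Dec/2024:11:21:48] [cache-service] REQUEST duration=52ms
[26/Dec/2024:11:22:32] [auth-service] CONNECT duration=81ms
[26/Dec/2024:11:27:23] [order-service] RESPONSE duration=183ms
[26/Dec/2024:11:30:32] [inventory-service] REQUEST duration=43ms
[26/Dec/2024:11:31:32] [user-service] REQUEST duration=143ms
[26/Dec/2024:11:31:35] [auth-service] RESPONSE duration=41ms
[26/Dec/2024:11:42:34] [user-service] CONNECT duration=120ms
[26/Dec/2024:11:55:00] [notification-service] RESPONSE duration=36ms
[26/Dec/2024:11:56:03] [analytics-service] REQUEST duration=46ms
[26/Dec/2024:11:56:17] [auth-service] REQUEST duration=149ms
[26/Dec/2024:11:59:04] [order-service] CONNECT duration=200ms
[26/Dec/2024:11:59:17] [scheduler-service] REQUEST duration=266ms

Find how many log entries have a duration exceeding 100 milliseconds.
8

To count timeouts:

1. Threshold: 100ms
2. Extract duration from each log entry
3. Count entries where duration > 100
4. Timeout count: 8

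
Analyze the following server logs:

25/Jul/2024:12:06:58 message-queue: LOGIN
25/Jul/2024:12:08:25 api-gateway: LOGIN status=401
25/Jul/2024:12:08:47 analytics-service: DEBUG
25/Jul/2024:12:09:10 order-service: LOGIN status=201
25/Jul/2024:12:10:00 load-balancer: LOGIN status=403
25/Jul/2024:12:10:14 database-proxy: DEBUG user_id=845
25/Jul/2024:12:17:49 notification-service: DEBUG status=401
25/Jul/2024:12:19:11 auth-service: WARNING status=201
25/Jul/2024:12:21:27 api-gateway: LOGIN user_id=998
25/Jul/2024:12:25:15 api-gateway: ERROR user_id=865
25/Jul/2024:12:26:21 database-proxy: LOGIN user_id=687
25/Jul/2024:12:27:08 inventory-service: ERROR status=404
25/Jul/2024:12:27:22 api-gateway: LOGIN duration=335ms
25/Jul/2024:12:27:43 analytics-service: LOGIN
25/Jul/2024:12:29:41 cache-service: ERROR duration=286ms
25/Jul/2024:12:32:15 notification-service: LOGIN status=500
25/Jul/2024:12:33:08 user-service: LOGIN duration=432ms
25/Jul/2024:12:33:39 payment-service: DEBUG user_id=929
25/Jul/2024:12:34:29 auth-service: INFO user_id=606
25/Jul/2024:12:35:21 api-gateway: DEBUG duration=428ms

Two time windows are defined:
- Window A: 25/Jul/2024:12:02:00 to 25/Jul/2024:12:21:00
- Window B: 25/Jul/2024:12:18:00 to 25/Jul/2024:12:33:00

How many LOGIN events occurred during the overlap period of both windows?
0

To find overlap events:

1. Window A: 25/Jul/2024:12:02:00 to 25/Jul/2024:12:21:00
2. Window B: 25/Jul/2024:12:18:00 to 25/Jul/2024:12:33:00
3. Overlap period: 25/Jul/2024:12:18:00 to 25/Jul/2024:12:21:00
4. Count LOGIN events in overlap: 0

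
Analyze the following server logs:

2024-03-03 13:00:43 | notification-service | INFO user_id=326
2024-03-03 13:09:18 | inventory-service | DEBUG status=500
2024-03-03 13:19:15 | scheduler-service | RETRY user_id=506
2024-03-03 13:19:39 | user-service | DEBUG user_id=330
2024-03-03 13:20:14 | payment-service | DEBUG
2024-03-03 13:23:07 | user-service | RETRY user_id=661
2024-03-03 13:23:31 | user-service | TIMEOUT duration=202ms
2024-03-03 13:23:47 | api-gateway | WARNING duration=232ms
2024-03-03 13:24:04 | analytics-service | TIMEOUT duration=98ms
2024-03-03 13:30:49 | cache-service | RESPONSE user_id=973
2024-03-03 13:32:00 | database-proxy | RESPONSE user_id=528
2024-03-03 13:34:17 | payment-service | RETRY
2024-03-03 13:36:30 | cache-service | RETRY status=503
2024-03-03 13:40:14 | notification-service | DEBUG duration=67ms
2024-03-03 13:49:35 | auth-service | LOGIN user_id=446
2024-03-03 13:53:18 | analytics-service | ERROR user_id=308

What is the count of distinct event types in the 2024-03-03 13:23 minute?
3

To count unique event types:

1. Filter events in the minute starting at 2024-03-03 13:23
2. Extract event types from matching entries
3. Count unique types: 3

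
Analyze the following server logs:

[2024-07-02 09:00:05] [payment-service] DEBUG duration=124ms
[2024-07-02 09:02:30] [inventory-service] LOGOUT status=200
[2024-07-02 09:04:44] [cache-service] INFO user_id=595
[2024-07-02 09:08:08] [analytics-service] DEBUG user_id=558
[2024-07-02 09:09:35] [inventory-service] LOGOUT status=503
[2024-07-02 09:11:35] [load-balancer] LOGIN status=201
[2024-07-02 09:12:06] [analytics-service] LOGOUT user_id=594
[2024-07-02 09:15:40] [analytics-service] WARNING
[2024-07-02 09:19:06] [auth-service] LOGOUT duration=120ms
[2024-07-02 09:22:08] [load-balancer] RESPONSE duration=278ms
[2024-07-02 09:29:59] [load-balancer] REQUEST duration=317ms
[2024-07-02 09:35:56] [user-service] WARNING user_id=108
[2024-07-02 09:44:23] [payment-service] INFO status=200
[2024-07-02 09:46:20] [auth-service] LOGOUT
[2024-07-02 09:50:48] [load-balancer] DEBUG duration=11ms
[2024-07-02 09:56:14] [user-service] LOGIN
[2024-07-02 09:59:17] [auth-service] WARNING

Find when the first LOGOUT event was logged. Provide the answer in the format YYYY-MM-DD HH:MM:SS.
2024-07-02 09:02:30

To find the first event:

1. Filter for all LOGOUT events
2. Sort by timestamp
3. Select the first one
4. Timestamp: 2024-07-02 09:02:30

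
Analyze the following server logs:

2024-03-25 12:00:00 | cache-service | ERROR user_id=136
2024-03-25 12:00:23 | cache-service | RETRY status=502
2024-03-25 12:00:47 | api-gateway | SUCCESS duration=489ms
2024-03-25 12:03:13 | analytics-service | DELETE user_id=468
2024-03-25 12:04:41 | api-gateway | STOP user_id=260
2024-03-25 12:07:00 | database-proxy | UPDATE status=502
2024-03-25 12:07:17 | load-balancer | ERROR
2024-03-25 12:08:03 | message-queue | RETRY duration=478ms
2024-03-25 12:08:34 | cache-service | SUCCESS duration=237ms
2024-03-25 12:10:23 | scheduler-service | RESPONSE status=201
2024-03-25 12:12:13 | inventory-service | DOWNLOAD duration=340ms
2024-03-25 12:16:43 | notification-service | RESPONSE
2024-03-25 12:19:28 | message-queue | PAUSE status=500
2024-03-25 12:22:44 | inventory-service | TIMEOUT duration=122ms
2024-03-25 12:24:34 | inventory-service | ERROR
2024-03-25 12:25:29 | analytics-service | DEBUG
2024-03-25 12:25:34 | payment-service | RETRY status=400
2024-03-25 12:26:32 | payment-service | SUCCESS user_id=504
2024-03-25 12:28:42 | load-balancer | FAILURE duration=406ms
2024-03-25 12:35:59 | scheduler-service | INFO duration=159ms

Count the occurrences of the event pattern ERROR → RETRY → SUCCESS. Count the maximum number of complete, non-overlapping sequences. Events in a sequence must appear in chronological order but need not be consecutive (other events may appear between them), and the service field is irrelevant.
3

To count sequences:

1. Look for pattern: ERROR → RETRY → SUCCESS
2. Greedily scan the log in chronological order, matching each sequence element in turn (ignoring service)
3. Each time the full pattern completes, increment the count and restart matching from the next event
4. Complete non-overlapping sequences found: 3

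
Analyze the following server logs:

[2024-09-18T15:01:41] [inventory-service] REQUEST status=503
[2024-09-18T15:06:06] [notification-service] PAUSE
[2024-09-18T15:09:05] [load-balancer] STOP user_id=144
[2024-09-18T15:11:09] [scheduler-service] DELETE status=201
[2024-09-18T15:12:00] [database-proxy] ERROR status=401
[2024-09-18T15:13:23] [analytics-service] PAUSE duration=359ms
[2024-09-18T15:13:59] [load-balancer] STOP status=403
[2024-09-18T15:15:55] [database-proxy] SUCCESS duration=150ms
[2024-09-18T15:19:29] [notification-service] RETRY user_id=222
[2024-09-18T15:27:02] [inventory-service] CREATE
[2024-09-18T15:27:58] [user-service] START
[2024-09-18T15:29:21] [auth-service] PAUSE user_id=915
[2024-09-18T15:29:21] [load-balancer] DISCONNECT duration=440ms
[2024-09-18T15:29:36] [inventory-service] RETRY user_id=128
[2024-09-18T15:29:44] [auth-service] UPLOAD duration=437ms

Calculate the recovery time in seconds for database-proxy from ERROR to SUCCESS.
235

To calculate recovery time:

1. Find ERROR event for database-proxy: 2024-09-18T15:12:00
2. Find next SUCCESS event for database-proxy: 2024-09-18T15:15:55
3. Recovery time: 2024-09-18T15:15:55 - 2024-09-18T15:12:00 = 235 seconds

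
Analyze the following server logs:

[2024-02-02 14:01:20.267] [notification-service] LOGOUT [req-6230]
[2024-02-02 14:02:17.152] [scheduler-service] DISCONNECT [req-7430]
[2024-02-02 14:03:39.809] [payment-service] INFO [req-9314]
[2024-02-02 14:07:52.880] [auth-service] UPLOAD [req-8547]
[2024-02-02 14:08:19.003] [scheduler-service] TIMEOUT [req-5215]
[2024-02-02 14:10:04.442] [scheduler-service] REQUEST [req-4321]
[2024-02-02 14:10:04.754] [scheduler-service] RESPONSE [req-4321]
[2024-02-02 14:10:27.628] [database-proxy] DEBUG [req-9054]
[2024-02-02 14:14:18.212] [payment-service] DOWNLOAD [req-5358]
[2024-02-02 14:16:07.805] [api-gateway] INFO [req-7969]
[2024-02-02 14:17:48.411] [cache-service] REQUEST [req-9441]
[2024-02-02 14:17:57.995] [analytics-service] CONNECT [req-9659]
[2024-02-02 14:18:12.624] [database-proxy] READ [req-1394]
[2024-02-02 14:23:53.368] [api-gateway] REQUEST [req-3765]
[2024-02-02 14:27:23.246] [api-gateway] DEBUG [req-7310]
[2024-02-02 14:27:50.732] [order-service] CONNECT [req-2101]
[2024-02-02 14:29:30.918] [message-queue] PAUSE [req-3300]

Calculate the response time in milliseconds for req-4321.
312

To calculate latency:

1. Find REQUEST with id req-4321: 2024-02-02 14:10:04.442
2. Find RESPONSE with id req-4321: 2024-02-02 14:10:04.754
3. Latency: 2024-02-02 14:10:04.754 - 2024-02-02 14:10:04.442 = 312ms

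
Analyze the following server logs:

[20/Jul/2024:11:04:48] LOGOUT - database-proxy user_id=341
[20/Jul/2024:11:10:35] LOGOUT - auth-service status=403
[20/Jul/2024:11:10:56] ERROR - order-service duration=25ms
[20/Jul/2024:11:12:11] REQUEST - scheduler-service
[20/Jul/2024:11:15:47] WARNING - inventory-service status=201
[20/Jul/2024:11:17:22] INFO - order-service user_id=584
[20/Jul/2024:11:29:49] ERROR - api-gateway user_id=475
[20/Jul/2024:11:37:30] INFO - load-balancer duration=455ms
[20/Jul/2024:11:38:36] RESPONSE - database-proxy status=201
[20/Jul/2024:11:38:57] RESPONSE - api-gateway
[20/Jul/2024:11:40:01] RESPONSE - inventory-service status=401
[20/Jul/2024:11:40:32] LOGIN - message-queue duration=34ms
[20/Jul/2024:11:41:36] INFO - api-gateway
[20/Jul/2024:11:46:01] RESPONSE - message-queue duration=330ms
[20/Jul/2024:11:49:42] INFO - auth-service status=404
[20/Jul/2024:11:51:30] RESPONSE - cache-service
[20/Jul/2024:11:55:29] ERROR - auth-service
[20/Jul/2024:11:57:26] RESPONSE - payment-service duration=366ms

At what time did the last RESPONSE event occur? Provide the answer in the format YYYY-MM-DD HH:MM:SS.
2024-07-20 11:57:26

To find the last event:

1. Filter for all RESPONSE events
2. Sort by timestamp
3. Select the last one
4. Timestamp: 2024-07-20 11:57:26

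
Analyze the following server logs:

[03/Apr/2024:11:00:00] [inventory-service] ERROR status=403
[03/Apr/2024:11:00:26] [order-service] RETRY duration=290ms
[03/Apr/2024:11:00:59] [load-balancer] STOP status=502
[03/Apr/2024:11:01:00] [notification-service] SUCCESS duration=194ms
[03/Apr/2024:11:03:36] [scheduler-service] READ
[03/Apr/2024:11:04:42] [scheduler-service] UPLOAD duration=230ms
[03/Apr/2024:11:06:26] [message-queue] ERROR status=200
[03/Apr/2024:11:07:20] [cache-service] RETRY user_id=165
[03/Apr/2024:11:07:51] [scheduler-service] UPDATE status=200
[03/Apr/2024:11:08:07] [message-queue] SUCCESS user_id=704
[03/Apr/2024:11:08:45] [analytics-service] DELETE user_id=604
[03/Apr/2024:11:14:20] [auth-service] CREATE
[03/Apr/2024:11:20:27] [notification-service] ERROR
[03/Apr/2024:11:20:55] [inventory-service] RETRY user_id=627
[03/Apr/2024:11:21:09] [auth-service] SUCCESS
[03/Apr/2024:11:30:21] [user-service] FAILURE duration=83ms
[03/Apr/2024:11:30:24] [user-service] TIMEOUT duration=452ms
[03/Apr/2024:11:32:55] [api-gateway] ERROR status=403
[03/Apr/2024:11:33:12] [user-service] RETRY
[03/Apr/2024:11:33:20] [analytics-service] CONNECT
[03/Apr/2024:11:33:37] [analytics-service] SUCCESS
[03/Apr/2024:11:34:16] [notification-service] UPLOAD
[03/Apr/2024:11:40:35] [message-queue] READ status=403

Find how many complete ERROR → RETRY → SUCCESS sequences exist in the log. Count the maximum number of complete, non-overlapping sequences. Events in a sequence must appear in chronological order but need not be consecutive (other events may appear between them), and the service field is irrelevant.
4

To count sequences:

1. Look for pattern: ERROR → RETRY → SUCCESS
2. Greedily scan the log in chronological order, matching each sequence element in turn (ignoring service)
3. Each time the full pattern completes, increment the count and restart matching from the next event
4. Complete non-overlapping sequences found: 4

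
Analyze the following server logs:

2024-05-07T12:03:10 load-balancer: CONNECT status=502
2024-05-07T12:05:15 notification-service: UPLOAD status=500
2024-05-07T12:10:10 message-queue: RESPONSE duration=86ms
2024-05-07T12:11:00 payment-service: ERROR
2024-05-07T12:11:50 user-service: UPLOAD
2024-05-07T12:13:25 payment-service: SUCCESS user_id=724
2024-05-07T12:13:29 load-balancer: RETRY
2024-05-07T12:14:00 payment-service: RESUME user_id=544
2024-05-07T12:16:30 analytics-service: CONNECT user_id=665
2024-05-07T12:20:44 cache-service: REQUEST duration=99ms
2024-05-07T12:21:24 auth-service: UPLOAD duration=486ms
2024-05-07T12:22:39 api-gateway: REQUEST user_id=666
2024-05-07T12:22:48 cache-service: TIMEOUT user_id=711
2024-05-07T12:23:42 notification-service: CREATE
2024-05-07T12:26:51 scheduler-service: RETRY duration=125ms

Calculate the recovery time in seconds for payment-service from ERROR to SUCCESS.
145

To calculate recovery time:

1. Find ERROR event for payment-service: 2024-05-07T12:11:00
2. Find next SUCCESS event for payment-service: 2024-05-07T12:13:25
3. Recovery time: 2024-05-07T12:13:25 - 2024-05-07T12:11:00 = 145 seconds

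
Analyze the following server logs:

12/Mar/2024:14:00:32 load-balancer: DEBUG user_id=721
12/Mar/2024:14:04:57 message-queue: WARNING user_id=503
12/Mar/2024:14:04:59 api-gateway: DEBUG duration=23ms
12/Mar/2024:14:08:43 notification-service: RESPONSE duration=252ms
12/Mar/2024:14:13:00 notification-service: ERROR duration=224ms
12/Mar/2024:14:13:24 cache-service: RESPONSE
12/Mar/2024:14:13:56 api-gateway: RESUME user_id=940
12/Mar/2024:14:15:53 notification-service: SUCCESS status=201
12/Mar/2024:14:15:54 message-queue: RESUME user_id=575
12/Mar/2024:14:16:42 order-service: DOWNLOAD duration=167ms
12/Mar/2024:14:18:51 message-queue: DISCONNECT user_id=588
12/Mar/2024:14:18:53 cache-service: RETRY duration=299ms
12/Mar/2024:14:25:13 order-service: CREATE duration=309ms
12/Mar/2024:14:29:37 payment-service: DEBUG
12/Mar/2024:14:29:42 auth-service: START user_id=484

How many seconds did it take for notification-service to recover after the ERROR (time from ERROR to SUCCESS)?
173

To calculate recovery time:

1. Find ERROR event for notification-service: 12/Mar/2024:14:13:00
2. Find next SUCCESS event for notification-service: 12/Mar/2024:14:15:53
3. Recovery time: 12/Mar/2024:14:15:53 - 12/Mar/2024:14:13:00 = 173 seconds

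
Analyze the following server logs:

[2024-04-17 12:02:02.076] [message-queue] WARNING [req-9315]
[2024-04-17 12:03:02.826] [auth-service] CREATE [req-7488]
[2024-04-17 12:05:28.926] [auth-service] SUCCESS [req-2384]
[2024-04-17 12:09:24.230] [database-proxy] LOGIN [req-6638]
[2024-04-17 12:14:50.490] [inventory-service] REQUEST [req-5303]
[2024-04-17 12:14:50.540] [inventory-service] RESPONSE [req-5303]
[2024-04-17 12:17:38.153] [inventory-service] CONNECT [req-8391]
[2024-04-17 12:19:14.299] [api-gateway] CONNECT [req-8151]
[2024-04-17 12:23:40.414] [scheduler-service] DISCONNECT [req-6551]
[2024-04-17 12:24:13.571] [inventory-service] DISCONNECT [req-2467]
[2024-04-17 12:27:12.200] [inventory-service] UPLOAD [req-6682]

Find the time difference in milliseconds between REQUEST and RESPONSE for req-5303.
50

To calculate latency:

1. Find REQUEST with id req-5303: 2024-04-17 12:14:50.490
2. Find RESPONSE with id req-5303: 2024-04-17 12:14:50.540
3. Latency: 2024-04-17 12:14:50.540 - 2024-04-17 12:14:50.490 = 50ms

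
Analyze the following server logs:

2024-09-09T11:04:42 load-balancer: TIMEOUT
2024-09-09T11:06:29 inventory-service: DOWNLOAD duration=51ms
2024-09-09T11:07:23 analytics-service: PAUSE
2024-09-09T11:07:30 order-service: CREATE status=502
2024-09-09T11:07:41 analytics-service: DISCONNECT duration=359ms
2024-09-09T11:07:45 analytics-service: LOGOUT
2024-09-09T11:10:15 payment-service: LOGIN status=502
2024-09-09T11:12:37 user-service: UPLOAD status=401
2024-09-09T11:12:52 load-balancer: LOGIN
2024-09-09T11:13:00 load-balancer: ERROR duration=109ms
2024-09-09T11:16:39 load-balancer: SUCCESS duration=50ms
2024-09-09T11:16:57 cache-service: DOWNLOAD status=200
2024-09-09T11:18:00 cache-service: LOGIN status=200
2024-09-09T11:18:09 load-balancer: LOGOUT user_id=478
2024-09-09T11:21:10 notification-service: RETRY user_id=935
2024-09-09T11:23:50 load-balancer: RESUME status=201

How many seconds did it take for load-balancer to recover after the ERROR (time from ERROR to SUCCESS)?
219

To calculate recovery time:

1. Find ERROR event for load-balancer: 2024-09-09T11:13:00
2. Find next SUCCESS event for load-balancer: 2024-09-09T11:16:39
3. Recovery time: 2024-09-09T11:16:39 - 2024-09-09T11:13:00 = 219 seconds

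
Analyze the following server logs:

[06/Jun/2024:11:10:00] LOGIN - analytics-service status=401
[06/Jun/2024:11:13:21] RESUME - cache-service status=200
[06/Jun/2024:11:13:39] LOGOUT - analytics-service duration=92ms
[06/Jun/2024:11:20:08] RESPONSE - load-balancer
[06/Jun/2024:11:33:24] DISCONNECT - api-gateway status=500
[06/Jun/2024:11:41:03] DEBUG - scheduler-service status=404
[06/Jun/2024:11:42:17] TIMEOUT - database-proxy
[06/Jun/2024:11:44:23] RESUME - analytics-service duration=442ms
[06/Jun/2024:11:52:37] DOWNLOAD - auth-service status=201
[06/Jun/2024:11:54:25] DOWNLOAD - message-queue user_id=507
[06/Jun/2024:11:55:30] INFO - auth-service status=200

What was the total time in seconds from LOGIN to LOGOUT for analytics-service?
219

To calculate state duration:

1. Find LOGIN event for analytics-service: 06/Jun/2024:11:10:00
2. Find LOGOUT event for analytics-service: 06/Jun/2024:11:13:39
3. Calculate duration: 06/Jun/2024:11:13:39 - 06/Jun/2024:11:10:00 = 219 seconds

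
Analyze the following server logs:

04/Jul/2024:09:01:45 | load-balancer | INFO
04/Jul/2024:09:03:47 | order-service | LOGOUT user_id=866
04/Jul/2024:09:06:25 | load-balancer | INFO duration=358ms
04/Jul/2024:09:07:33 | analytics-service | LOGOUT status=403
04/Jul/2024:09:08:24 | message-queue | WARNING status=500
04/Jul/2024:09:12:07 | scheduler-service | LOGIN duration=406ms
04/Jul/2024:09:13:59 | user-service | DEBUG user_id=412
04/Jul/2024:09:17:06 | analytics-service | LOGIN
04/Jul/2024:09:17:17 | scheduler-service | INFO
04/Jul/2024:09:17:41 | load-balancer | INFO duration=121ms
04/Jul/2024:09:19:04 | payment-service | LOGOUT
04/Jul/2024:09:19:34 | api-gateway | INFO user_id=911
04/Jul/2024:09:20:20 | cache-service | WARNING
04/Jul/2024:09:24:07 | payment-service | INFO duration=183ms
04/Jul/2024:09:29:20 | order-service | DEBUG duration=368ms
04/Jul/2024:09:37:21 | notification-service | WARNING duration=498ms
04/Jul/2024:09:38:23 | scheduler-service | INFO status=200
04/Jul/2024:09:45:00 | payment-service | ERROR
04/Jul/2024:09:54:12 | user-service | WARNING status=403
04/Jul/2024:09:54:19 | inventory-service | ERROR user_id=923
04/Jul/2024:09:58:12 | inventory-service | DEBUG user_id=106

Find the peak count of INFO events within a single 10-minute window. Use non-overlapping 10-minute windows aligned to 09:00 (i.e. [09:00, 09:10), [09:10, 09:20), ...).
3

To find the burst window:

1. Divide the log period into non-overlapping 10-minute windows starting at 09:00
2. Count INFO events in each window
3. Find the window with maximum count
4. Maximum events in a window: 3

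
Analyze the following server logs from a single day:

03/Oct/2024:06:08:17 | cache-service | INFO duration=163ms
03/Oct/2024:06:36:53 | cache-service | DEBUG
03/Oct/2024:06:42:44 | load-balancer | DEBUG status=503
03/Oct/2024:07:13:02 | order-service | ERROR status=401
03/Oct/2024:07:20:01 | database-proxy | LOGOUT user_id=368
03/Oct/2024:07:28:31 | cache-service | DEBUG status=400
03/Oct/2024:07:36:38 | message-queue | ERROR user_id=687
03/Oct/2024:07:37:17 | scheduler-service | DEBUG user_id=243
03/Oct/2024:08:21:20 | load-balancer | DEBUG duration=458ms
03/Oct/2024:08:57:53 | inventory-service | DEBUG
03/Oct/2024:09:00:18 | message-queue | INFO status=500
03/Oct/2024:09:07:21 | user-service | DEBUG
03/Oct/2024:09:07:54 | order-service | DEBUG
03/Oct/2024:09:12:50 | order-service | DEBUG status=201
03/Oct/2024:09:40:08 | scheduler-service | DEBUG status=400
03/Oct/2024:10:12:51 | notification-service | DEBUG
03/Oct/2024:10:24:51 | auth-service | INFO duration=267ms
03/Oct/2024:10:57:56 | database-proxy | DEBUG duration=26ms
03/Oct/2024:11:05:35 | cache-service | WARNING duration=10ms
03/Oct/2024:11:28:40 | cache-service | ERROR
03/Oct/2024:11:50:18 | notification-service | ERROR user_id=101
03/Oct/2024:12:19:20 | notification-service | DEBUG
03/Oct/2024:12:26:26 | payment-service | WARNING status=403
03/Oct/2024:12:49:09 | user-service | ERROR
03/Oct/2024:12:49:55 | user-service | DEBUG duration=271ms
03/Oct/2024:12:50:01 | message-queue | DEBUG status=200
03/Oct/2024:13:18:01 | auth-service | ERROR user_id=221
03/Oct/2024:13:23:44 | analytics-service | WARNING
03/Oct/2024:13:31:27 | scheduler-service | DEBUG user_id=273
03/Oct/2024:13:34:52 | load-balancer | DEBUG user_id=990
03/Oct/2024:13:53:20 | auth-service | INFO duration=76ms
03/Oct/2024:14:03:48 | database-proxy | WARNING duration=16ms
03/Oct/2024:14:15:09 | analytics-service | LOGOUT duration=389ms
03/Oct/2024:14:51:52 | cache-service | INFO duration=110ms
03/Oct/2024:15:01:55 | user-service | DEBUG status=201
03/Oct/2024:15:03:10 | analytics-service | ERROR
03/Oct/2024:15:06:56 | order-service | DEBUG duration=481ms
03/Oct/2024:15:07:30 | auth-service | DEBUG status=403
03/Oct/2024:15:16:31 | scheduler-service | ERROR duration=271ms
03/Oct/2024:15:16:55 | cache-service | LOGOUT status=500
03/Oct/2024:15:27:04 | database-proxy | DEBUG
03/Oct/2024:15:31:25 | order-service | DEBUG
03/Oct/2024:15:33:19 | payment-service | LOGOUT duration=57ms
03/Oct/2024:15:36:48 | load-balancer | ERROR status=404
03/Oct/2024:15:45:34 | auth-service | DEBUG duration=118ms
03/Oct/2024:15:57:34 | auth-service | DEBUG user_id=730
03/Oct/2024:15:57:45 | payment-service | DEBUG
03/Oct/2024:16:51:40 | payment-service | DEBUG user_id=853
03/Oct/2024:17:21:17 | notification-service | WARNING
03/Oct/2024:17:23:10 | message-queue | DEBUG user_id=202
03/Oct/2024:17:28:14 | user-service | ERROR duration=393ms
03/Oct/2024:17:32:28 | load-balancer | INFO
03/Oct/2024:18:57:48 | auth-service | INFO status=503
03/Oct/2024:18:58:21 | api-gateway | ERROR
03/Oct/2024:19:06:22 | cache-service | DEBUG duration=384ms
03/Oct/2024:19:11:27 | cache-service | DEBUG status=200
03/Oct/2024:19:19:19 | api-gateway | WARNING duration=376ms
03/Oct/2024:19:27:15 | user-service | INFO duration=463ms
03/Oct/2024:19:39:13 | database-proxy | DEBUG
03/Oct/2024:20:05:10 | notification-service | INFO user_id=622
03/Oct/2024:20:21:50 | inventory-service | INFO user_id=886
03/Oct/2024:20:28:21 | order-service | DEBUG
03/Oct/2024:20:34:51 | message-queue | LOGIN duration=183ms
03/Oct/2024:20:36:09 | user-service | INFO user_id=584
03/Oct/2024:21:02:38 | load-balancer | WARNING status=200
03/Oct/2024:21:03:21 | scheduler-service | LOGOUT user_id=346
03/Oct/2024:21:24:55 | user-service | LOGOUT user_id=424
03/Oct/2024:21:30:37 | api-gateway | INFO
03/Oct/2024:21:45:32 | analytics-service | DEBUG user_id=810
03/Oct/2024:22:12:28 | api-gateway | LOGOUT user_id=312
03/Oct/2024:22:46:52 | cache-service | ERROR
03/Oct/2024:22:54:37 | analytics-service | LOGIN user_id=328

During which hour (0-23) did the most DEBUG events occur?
15

To find the peak hour:

1. Group all DEBUG events by hour
2. Count events in each hour
3. Find hour with maximum count
4. Peak hour: 15 (with 8 events)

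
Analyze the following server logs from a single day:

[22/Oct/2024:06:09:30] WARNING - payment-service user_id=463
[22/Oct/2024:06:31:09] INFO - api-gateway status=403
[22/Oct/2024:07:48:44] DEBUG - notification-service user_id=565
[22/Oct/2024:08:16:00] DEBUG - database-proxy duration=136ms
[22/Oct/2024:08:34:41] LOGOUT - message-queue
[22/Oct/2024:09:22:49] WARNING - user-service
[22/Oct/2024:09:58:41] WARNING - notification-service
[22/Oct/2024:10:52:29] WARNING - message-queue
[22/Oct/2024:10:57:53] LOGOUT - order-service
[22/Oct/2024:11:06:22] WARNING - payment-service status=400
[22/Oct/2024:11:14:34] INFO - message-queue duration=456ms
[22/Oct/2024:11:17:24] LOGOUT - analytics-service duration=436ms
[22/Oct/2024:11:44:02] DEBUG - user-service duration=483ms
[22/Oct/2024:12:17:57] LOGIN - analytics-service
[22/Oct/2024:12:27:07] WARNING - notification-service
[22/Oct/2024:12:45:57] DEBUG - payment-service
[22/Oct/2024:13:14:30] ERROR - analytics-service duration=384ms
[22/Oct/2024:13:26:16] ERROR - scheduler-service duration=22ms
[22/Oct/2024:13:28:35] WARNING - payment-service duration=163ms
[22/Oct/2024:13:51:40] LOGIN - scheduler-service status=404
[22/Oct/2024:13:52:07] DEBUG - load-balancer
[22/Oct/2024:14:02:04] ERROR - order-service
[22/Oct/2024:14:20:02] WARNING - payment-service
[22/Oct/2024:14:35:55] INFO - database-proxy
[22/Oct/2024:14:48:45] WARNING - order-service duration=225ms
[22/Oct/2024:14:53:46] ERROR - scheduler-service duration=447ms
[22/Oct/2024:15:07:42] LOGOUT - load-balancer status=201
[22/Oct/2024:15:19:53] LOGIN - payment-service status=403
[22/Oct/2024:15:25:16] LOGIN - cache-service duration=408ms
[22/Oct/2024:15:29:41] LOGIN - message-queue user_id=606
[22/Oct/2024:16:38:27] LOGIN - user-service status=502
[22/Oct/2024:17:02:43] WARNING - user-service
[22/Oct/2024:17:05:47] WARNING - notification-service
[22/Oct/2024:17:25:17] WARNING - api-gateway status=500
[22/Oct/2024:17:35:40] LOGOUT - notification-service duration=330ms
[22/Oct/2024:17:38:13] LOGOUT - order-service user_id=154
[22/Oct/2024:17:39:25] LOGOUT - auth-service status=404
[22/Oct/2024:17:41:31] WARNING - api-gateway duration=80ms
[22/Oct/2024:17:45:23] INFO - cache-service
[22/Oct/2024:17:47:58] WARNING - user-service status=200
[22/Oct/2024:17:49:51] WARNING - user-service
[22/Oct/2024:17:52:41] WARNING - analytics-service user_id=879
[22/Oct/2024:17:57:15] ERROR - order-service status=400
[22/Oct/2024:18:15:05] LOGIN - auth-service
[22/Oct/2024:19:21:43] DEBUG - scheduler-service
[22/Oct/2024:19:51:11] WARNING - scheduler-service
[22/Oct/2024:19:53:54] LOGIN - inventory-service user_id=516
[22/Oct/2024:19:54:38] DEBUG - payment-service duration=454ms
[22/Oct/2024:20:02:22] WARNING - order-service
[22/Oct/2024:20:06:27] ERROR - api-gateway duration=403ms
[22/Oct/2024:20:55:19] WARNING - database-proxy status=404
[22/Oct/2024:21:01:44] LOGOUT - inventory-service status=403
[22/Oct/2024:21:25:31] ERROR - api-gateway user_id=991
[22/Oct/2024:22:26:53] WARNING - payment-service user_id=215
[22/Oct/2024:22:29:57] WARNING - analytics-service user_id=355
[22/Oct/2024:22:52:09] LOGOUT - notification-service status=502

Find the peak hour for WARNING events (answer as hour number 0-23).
17

To find the peak hour:

1. Group all WARNING events by hour
2. Count events in each hour
3. Find hour with maximum count
4. Peak hour: 17 (with 7 events)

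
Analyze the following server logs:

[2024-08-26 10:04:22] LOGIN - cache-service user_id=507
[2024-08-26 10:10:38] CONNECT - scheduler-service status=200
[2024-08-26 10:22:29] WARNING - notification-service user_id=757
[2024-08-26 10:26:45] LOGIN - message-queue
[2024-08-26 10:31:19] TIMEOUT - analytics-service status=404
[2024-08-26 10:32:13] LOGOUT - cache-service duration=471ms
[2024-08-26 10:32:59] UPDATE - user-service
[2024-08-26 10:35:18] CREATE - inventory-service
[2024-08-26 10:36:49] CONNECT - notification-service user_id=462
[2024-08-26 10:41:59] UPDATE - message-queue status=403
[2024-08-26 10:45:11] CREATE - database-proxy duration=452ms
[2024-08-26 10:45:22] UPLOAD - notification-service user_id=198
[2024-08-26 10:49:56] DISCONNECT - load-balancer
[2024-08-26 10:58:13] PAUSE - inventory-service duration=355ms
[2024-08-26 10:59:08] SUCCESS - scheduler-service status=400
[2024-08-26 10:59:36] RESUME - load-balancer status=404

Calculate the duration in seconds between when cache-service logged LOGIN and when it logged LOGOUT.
1671

To find the time between events:

1. Locate the first LOGIN event for cache-service: 2024-08-26 10:04:22
2. Locate the first LOGOUT event for cache-service: 2024-08-26 10:32:13
3. Calculate the difference: 2024-08-26 10:32:13 - 2024-08-26 10:04:22 = 1671 seconds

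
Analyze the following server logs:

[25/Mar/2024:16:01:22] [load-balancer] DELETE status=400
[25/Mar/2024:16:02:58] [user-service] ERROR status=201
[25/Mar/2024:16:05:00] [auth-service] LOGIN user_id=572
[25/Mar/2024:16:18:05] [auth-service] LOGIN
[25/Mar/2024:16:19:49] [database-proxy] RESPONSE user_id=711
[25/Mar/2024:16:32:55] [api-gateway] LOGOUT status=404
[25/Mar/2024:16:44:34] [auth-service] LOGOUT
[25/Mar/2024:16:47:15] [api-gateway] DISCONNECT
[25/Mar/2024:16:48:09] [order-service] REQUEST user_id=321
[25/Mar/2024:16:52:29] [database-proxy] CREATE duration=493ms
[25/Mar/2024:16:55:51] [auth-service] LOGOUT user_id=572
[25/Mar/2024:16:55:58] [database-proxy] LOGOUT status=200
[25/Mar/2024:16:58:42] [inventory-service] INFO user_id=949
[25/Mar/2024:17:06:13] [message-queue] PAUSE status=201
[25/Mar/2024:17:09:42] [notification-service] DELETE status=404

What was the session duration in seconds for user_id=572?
3051

To calculate session duration:

1. Find LOGIN event for user_id=572: 25/Mar/2024:16:05:00
2. Find LOGOUT event for user_id=572: 25/Mar/2024:16:55:51
3. Session duration: 25/Mar/2024:16:55:51 - 25/Mar/2024:16:05:00 = 3051 seconds (50 minutes)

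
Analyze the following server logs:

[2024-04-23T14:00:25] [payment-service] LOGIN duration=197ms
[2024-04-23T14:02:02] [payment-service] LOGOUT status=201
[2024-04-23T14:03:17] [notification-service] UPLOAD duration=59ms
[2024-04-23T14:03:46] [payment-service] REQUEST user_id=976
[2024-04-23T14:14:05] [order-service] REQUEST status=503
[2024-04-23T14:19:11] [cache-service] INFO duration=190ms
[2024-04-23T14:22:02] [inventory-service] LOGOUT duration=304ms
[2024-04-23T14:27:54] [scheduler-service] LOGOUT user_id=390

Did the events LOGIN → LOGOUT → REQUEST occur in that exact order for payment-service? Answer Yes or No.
Yes

To verify sequence order:

1. Find all events in sequence LOGIN → LOGOUT → REQUEST for payment-service
2. Extract their timestamps
3. Check if timestamps are in ascending order
4. Result: Yes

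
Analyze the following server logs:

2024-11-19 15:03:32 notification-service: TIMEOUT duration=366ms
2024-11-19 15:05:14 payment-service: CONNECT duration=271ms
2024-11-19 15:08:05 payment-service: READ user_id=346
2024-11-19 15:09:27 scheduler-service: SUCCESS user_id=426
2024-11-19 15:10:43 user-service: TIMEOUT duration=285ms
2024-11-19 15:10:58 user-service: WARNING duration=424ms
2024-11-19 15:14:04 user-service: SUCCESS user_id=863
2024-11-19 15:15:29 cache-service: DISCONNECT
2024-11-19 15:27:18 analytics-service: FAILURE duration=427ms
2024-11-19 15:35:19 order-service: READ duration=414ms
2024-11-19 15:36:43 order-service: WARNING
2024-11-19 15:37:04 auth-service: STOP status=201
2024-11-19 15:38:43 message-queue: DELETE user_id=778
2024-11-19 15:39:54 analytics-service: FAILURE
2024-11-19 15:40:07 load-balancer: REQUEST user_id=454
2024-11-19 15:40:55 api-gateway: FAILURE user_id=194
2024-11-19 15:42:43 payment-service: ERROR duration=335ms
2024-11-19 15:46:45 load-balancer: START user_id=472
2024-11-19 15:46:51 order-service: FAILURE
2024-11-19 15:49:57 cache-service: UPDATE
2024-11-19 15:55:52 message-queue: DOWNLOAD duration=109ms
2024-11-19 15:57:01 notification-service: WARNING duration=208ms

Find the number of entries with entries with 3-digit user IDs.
7

To find matching entries:

1. Pattern to match: entries with 3-digit user IDs
2. Scan each log entry for the pattern
3. Count matches: 7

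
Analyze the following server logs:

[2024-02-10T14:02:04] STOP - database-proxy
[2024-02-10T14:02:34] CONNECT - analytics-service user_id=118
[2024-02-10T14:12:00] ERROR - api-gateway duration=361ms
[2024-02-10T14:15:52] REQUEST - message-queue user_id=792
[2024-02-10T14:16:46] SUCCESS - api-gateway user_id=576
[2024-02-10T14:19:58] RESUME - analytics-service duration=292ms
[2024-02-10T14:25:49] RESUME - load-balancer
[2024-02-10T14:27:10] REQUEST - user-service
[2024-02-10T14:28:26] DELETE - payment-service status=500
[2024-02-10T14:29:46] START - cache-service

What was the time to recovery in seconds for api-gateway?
286

To calculate recovery time:

1. Find ERROR event for api-gateway: 2024-02-10T14:12:00
2. Find next SUCCESS event for api-gateway: 2024-02-10T14:16:46
3. Recovery time: 2024-02-10T14:16:46 - 2024-02-10T14:12:00 = 286 seconds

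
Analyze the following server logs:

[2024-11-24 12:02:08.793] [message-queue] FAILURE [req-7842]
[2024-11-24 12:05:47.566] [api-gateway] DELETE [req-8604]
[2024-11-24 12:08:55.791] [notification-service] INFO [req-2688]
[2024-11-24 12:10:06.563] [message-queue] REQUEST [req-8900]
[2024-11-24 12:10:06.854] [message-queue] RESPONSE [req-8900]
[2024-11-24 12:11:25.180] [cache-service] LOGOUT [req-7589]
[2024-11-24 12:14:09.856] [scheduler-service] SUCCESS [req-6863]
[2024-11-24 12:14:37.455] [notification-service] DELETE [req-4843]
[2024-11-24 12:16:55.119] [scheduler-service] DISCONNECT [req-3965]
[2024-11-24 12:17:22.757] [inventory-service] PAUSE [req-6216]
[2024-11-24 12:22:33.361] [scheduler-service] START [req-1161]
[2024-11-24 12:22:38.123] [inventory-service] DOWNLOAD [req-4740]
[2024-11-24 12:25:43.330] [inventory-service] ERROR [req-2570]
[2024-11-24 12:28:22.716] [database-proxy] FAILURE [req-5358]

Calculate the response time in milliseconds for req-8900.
291

To calculate latency:

1. Find REQUEST with id req-8900: 2024-11-24 12:10:06.563
2. Find RESPONSE with id req-8900: 2024-11-24 12:10:06.854
3. Latency: 2024-11-24 12:10:06.854 - 2024-11-24 12:10:06.563 = 291ms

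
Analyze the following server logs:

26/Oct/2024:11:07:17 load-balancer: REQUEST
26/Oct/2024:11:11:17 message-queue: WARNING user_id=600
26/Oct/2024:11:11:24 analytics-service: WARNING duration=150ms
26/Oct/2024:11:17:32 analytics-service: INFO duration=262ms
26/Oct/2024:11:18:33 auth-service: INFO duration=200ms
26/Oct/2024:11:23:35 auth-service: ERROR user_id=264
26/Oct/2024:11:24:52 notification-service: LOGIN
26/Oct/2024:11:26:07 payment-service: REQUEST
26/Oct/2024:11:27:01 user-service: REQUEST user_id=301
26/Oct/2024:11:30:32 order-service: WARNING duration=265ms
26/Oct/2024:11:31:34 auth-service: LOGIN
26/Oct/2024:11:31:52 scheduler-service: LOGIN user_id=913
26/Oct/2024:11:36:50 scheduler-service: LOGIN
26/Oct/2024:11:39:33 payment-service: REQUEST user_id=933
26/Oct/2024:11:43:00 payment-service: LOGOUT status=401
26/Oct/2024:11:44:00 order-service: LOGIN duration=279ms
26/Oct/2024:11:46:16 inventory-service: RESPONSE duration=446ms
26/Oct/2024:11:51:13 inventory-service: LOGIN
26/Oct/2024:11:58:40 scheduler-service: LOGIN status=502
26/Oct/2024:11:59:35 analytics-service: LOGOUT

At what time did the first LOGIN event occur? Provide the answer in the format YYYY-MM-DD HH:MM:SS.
2024-10-26 11:24:52

To find the first event:

1. Filter for all LOGIN events
2. Sort by timestamp
3. Select the first one
4. Timestamp: 2024-10-26 11:24:52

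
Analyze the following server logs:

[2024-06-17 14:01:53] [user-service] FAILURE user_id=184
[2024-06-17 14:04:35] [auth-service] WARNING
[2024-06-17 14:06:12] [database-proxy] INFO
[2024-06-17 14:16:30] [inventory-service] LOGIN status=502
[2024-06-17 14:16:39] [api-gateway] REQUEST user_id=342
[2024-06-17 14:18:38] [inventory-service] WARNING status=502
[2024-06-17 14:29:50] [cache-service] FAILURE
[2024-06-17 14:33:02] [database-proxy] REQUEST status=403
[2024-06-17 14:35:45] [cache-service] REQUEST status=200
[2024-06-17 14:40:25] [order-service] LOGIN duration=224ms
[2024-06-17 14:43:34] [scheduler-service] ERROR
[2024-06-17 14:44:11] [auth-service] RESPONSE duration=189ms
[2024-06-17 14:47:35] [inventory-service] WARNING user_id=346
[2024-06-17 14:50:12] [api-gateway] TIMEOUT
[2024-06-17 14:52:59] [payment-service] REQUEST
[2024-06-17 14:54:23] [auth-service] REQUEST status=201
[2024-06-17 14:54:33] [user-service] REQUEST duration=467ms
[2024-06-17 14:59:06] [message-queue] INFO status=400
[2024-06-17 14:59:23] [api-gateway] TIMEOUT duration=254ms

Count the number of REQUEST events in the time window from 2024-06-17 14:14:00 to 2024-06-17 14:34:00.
2

To count events in the time window:

1. Window boundaries: 2024-06-17 14:14:00 to 2024-06-17 14:34:00
2. Filter for REQUEST events within this window
3. Count matching events: 2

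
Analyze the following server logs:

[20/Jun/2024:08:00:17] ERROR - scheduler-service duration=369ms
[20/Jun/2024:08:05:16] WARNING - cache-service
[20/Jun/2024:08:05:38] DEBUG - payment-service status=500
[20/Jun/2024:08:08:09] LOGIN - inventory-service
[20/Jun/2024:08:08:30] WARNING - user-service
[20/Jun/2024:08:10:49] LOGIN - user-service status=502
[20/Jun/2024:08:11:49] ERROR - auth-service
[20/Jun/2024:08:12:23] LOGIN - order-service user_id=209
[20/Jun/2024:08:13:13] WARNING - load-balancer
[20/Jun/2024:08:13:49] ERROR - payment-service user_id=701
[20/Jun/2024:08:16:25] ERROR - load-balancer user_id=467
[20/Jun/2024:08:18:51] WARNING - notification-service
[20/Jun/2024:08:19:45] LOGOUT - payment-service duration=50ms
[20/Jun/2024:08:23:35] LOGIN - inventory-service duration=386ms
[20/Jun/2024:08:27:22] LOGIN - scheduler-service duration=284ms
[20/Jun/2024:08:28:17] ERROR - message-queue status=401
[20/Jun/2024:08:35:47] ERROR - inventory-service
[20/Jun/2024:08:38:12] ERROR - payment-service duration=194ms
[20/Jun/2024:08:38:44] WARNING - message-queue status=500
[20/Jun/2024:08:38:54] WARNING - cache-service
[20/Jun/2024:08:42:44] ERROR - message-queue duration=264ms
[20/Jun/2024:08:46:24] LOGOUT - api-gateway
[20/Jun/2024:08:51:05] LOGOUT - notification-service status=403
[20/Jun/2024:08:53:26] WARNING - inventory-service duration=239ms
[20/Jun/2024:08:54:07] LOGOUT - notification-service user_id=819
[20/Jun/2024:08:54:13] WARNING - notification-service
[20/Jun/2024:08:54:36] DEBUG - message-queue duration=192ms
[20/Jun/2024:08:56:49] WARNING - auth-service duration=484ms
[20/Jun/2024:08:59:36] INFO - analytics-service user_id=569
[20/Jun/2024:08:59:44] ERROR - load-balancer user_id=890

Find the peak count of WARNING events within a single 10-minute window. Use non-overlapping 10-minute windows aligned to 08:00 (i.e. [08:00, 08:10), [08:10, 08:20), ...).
3

To find the burst window:

1. Divide the log period into non-overlapping 10-minute windows starting at 08:00
2. Count WARNING events in each window
3. Find the window with maximum count
4. Maximum events in a window: 3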